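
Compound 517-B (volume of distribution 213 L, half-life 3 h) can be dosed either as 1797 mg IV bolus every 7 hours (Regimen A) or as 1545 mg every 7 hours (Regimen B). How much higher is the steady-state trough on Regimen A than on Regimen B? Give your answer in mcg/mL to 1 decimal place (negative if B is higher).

0.3 mcg/mL

Regimen A: f = (1/2)^(7/3) ≈ 0.1984; Cmin,ss = (1797/213)·f/(1−f) ≈ 2.088 mcg/mL.
Regimen B: f = (1/2)^(7/3) ≈ 0.1984; Cmin,ss = (1545/213)·f/(1−f) ≈ 1.795 mcg/mL.
Difference ≈ 2.088 − 1.795 ≈ 0.293 mcg/mL.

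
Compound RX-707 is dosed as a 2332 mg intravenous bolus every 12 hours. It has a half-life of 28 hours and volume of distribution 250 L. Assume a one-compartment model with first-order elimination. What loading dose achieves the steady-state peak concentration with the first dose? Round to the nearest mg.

f = (1/2)^(12/28) ≈ 0.742997; accumulation ratio R = 1/(1−f) ≈ 3.89101.
Loading dose to hit Cmax,ss on first dose: D_load = D_maint·R ≈ 2332 × 3.89101 ≈ 9073.84 mg.

9074 mg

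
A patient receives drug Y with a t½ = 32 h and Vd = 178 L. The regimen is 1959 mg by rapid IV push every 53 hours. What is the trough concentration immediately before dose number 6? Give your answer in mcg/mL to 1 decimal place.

f = (1/2)^(τ/t½) = (1/2)^(53/32) ≈ 0.3173.
C₀ = D/Vd = 1959/178 ≈ 11.006 mcg/mL.
Before the 6th dose, 5 doses have been given. Superposition: Cmin = C₀·(f + f² + … + f^5).
≈ 11.006 × (0.3173 + 0.1007 + 0.0319 + 0.0101 + 0.0032) ≈ 11.006 × 0.4632 ≈ 5.098 mcg/mL.

5.1 mcg/mL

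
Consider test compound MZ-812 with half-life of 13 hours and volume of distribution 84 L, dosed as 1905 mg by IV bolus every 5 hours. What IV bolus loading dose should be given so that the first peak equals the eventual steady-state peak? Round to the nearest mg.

8140 mg

f = (1/2)^(5/13) ≈ 0.765983; accumulation ratio R = 1/(1−f) ≈ 4.27319.
Loading dose to hit Cmax,ss on first dose: D_load = D_maint·R ≈ 1905 × 4.27319 ≈ 8140.43 mg.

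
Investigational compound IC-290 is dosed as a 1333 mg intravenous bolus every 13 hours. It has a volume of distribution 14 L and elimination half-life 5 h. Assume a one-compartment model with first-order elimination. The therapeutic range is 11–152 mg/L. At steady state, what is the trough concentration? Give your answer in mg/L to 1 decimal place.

18.8 mg/L

k = ln2/t½ = ln2/5 ≈ 0.138629 h⁻¹; fraction remaining f = e^(−kτ) = e^(−0.138629×13) ≈ 0.1649.
At steady state, accumulation factor R = 1/(1 − e^(−kτ)) ≈ 1.1975.
Each bolus raises the concentration by D/Vd = 1333/14 ≈ 95.214 mg/L.
Cmax,ss = C₀/(1 − f) ≈ 95.214/0.8351 ≈ 114.015 mg/L.
One interval later, Cmin,ss = Cmax,ss·e^(−kτ) ≈ 114.015 × 0.1649 ≈ 18.801 mg/L.
Trough 18.8 mg/L vs MEC 11 mg/L: adequate.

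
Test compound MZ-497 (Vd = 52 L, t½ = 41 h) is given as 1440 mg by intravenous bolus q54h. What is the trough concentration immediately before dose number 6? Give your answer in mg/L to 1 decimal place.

18.4 mg/L

f = (1/2)^(τ/t½) = (1/2)^(54/41) ≈ 0.4013.
C₀ = D/Vd = 1440/52 ≈ 27.692 mg/L.
Before the 6th dose, 5 doses have been given. Superposition: Cmin = C₀·(f + f² + … + f^5).
≈ 27.692 × (0.4013 + 0.1610 + 0.0646 + 0.0259 + 0.0104) ≈ 27.692 × 0.6632 ≈ 18.365 mg/L.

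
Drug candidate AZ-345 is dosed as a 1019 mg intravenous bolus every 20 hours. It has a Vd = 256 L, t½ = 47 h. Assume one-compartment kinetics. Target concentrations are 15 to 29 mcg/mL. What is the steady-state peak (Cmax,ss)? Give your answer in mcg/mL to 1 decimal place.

k = ln2/t½ = ln2/47 ≈ 0.014748 h⁻¹; fraction remaining f = e^(−kτ) = e^(−0.014748×20) ≈ 0.7446.
At steady state, accumulation factor R = 1/(1 − e^(−kτ)) ≈ 3.9154.
Single-dose peak C₀ = D/Vd = 1019/256 ≈ 3.980 mcg/mL.
Cmax,ss = C₀/(1 − f) ≈ 3.980/0.2554 ≈ 15.583 mcg/mL.
Peak 15.6 mcg/mL vs MTC 29 mcg/mL: below toxic threshold.

15.6 mcg/mL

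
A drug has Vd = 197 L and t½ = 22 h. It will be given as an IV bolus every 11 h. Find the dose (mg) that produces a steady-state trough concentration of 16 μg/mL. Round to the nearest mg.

1306 mg

τ/t½ = 11/22 ≈ 0.5, so f = (1/2)^(11/22) ≈ 0.707107.
Cmin,ss = (D/Vd)·f/(1−f), so D = Cmin,ss·Vd·(1−f)/f.
D = 16 × 197 × (1−f)/f ≈ 16 × 197 × 0.41421 ≈ 1305.59 mg.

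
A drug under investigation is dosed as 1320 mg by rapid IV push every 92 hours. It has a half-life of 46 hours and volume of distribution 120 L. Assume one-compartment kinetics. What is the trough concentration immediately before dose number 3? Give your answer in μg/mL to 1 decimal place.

f = (1/2)^(τ/t½) = (1/2)^(92/46) ≈ 0.2500.
C₀ = D/Vd = 1320/120 ≈ 11.000 μg/mL.
Before the 3rd dose, 2 doses have been given. Superposition: Cmin = C₀·(f + f²).
≈ 11.000 × (0.2500 + 0.0625) ≈ 11.000 × 0.3125 ≈ 3.438 μg/mL.

3.4 μg/mL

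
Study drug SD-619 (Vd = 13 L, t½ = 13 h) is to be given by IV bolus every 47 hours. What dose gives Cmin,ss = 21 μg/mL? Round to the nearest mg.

τ/t½ = 47/13 ≈ 3.6154, so f = (1/2)^(47/13) ≈ 0.081594.
Cmin,ss = (D/Vd)·f/(1−f), so D = Cmin,ss·Vd·(1−f)/f.
D = 21 × 13 × (1−f)/f ≈ 21 × 13 × 11.25580 ≈ 3072.83 mg.

3073 mg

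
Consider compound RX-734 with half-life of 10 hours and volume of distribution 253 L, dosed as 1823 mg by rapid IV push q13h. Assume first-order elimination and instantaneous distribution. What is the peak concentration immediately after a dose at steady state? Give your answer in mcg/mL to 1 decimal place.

12.1 mcg/mL

k = ln2/t½ = ln2/10 ≈ 0.069315 h⁻¹; fraction remaining f = e^(−kτ) = e^(−0.069315×13) ≈ 0.4061.
At steady state, accumulation factor R = 1/(1 − e^(−kτ)) ≈ 1.6838.
Single-dose peak C₀ = D/Vd = 1823/253 ≈ 7.206 mcg/mL.
Cmax,ss = C₀/(1 − f) ≈ 7.206/0.5939 ≈ 12.133 mcg/mL.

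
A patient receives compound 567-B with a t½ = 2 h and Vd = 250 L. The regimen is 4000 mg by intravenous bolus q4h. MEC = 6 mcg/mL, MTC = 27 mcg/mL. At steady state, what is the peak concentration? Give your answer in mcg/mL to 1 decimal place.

21.3 mcg/mL

τ = 4 h = 2 half-lives, so f = (1/2)^2 = 0.25.
Accumulation ratio R = 1/(1 − f) = 1/0.75 = 4/3.
Single-dose peak C₀ = D/Vd = 4000/250 = 16 mcg/mL.
Steady-state peak Cmax,ss = C₀·R = 16 × 4/3 ≈ 21.333 mcg/mL.
Peak 21.3 mcg/mL vs MTC 27 mcg/mL: below toxic threshold.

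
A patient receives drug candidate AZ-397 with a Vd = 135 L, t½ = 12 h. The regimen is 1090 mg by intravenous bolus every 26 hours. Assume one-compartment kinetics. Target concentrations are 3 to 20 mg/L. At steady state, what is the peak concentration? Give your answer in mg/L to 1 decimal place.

k = ln2/t½ = ln2/12 ≈ 0.057762 h⁻¹; fraction remaining f = e^(−kτ) = e^(−0.057762×26) ≈ 0.2227.
Accumulation ratio R = 1/(1 − f) ≈ 1/0.7773 ≈ 1.2865.
Single-dose peak C₀ = D/Vd = 1090/135 ≈ 8.074 mg/L.
Steady-state peak Cmax,ss = C₀·R ≈ 8.074 × 1.2865 ≈ 10.387 mg/L.
Peak 10.4 mg/L vs MTC 20 mg/L: below toxic threshold.

10.4 mg/L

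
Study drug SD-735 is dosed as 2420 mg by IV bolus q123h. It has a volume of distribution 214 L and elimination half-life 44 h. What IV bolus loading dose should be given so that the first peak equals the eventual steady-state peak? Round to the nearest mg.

f = (1/2)^(123/44) ≈ 0.144040; accumulation ratio R = 1/(1−f) ≈ 1.16828.
Loading dose to hit Cmax,ss on first dose: D_load = D_maint·R ≈ 2420 × 1.16828 ≈ 2827.24 mg.

2827 mg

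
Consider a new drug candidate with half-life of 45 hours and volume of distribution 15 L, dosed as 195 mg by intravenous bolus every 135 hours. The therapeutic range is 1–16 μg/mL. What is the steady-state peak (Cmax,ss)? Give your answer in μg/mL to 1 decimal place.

14.9 μg/mL

τ = 135 h = 3 half-lives, so f = (1/2)^3 = 0.125.
At steady state, R = 1/(1 − 0.125) = 8/7.
Single-dose peak C₀ = D/Vd = 195/15 = 13 μg/mL.
Steady-state peak Cmax,ss = C₀·R = 13 × 8/7 ≈ 14.857 μg/mL.
Peak 14.9 μg/mL vs MTC 16 μg/mL: below toxic threshold.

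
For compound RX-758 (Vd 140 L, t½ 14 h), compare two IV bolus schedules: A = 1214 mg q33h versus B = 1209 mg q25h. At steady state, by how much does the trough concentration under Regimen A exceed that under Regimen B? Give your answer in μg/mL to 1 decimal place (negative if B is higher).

-1.4 μg/mL

Regimen A: f = (1/2)^(33/14) ≈ 0.1952; Cmin,ss = (1214/140)·f/(1−f) ≈ 2.103 μg/mL.
Regimen B: f = (1/2)^(25/14) ≈ 0.2900; Cmin,ss = (1209/140)·f/(1−f) ≈ 3.527 μg/mL.
Difference ≈ 2.103 − 3.527 ≈ -1.424 μg/mL.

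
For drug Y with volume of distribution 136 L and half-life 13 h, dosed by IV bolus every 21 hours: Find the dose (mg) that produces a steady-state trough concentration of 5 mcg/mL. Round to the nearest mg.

1403 mg

τ/t½ = 21/13 ≈ 1.6154, so f = (1/2)^(21/13) ≈ 0.326378.
Cmin,ss = (D/Vd)·f/(1−f), so D = Cmin,ss·Vd·(1−f)/f.
D = 5 × 136 × (1−f)/f ≈ 5 × 136 × 2.06393 ≈ 1403.47 mg.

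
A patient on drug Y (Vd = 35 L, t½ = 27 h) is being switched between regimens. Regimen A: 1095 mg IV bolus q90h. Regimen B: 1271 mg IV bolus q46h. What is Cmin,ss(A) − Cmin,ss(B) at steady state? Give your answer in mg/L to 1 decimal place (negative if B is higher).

-12.6 mg/L

Regimen A: f = (1/2)^(90/27) ≈ 0.0992; Cmin,ss = (1095/35)·f/(1−f) ≈ 3.445 mg/L.
Regimen B: f = (1/2)^(46/27) ≈ 0.3070; Cmin,ss = (1271/35)·f/(1−f) ≈ 16.087 mg/L.
Difference ≈ 3.445 − 16.087 ≈ -12.642 mg/L.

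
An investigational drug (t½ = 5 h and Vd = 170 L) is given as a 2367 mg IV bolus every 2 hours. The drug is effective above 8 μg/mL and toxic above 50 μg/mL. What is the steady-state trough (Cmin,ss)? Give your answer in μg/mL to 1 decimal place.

Over one 2-h interval, 2/5 ≈ 0.4 half-lives elapse, leaving f ≈ 0.7579 of each dose.
At steady state, accumulation factor R = 1/(1 − e^(−kτ)) ≈ 4.1305.
Single-dose peak C₀ = D/Vd = 2367/170 ≈ 13.924 μg/mL.
Cmax,ss = C₀/(1 − f) ≈ 13.924/0.2421 ≈ 57.513 μg/mL.
One interval later, Cmin,ss = Cmax,ss·e^(−kτ) ≈ 57.513 × 0.7579 ≈ 43.589 μg/mL.
Trough 43.6 μg/mL vs MEC 8 μg/mL: adequate.

43.6 μg/mL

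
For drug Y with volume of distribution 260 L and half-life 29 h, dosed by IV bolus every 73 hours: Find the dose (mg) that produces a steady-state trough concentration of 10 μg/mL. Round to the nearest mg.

12285 mg

τ/t½ = 73/29 ≈ 2.5172, so f = (1/2)^(73/29) ≈ 0.174677.
Cmin,ss = (D/Vd)·f/(1−f), so D = Cmin,ss·Vd·(1−f)/f.
D = 10 × 260 × (1−f)/f ≈ 10 × 260 × 4.72485 ≈ 12284.61 mg.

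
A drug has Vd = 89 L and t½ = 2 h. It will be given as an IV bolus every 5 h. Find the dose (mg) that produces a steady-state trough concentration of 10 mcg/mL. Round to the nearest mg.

τ/t½ = 5/2 ≈ 2.5, so f = (1/2)^(5/2) ≈ 0.176777.
Cmin,ss = (D/Vd)·f/(1−f), so D = Cmin,ss·Vd·(1−f)/f.
D = 10 × 89 × (1−f)/f ≈ 10 × 89 × 4.65684 ≈ 4144.59 mg.

4145 mg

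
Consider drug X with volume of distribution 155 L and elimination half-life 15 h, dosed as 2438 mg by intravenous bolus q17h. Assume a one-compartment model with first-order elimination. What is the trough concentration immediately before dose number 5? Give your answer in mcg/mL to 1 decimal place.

12.6 mcg/mL

f = (1/2)^(τ/t½) = (1/2)^(17/15) ≈ 0.4559.
C₀ = D/Vd = 2438/155 ≈ 15.729 mcg/mL.
Before the 5th dose, 4 doses have been given. Superposition: Cmin = C₀·(f + f² + … + f^4).
≈ 15.729 × (0.4559 + 0.2078 + 0.0948 + 0.0432) ≈ 15.729 × 0.8017 ≈ 12.610 mcg/mL.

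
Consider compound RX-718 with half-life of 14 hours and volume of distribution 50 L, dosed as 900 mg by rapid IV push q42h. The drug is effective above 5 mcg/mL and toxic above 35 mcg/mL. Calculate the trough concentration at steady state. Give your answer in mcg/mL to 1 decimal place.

τ = 42 h = 3 half-lives, so f = (1/2)^3 = 0.125.
At steady state, R = 1/(1 − 0.125) = 8/7.
Single-dose peak C₀ = D/Vd = 900/50 = 18 mcg/mL.
Steady-state peak Cmax,ss = C₀·R = 18 × 8/7 ≈ 20.571 mcg/mL.
Steady-state trough Cmin,ss = Cmax,ss·f ≈ 20.571 × 0.125 ≈ 2.571 mcg/mL.
Trough 2.6 mcg/mL vs MEC 5 mcg/mL: subtherapeutic.

2.6 mcg/mL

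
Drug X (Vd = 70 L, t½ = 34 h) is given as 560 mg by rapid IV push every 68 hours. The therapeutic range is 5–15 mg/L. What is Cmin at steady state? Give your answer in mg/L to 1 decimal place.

τ = 68 h = 2 half-lives, so f = (1/2)^2 = 0.25.
At steady state, R = 1/(1 − 0.25) = 4/3.
Single-dose peak C₀ = D/Vd = 560/70 = 8 mg/L.
Steady-state peak Cmax,ss = C₀·R = 8 × 4/3 ≈ 10.667 mg/L.
Steady-state trough Cmin,ss = Cmax,ss·f ≈ 10.667 × 0.25 ≈ 2.667 mg/L.
Trough 2.7 mg/L vs MEC 5 mg/L: subtherapeutic.

2.7 mg/L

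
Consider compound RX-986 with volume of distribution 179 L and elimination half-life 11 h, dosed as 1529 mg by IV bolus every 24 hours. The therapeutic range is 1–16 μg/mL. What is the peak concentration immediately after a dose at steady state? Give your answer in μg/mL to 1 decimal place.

τ/t½ = 24/11 ≈ 2.1818, so fraction remaining f = (1/2)^(24/11) ≈ 0.2204.
At steady state, accumulation factor R = 1/(1 − e^(−kτ)) ≈ 1.2827.
Single-dose peak C₀ = D/Vd = 1529/179 ≈ 8.542 μg/mL.
Steady-state peak Cmax,ss = C₀·R ≈ 8.542 × 1.2827 ≈ 10.957 μg/mL.
Peak 11.0 μg/mL vs MTC 16 μg/mL: below toxic threshold.

11.0 μg/mL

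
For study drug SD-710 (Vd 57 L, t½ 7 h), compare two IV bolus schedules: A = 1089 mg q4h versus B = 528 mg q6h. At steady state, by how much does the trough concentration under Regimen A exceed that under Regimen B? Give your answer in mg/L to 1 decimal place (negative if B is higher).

27.9 mg/L

Regimen A: f = (1/2)^(4/7) ≈ 0.6730; Cmin,ss = (1089/57)·f/(1−f) ≈ 39.321 mg/L.
Regimen B: f = (1/2)^(6/7) ≈ 0.5520; Cmin,ss = (528/57)·f/(1−f) ≈ 11.414 mg/L.
Difference ≈ 39.321 − 11.414 ≈ 27.907 mg/L.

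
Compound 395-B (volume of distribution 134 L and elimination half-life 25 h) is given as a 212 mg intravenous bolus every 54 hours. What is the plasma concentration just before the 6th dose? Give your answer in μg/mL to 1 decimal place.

f = (1/2)^(τ/t½) = (1/2)^(54/25) ≈ 0.2238.
C₀ = D/Vd = 212/134 ≈ 1.582 μg/mL.
Before the 6th dose, 5 doses have been given. Superposition: Cmin = C₀·(f + f² + … + f^5).
≈ 1.582 × (0.2238 + 0.0501 + 0.0112 + 0.0025 + 0.0006) ≈ 1.582 × 0.2882 ≈ 0.456 μg/mL.

0.5 μg/mL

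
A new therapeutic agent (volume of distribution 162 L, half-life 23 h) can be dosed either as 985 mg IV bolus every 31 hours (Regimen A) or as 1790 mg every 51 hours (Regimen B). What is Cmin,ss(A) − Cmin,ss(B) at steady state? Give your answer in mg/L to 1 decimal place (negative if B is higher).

Regimen A: f = (1/2)^(31/23) ≈ 0.3929; Cmin,ss = (985/162)·f/(1−f) ≈ 3.935 mg/L.
Regimen B: f = (1/2)^(51/23) ≈ 0.2150; Cmin,ss = (1790/162)·f/(1−f) ≈ 3.026 mg/L.
Difference ≈ 3.935 − 3.026 ≈ 0.909 mg/L.

0.9 mg/L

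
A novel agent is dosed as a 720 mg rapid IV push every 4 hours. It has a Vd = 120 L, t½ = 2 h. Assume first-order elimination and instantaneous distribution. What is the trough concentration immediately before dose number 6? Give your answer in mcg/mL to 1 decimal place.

f = (1/2)^(τ/t½) = (1/2)^(4/2) ≈ 0.2500.
C₀ = D/Vd = 720/120 ≈ 6.000 mcg/mL.
Before the 6th dose, 5 doses have been given. Superposition: Cmin = C₀·(f + f² + … + f^5).
≈ 6.000 × (0.2500 + 0.0625 + 0.0156 + 0.0039 + 0.0010) ≈ 6.000 × 0.3330 ≈ 1.998 mcg/mL.

2.0 mcg/mL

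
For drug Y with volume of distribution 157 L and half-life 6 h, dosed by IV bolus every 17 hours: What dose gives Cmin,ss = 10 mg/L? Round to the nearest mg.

τ/t½ = 17/6 ≈ 2.8333, so f = (1/2)^(17/6) ≈ 0.140308.
Cmin,ss = (D/Vd)·f/(1−f), so D = Cmin,ss·Vd·(1−f)/f.
D = 10 × 157 × (1−f)/f ≈ 10 × 157 × 6.12718 ≈ 9619.67 mg.

9620 mg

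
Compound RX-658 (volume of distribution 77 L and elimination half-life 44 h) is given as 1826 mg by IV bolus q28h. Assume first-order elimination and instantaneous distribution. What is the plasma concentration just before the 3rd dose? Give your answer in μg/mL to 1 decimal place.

25.1 μg/mL

f = (1/2)^(τ/t½) = (1/2)^(28/44) ≈ 0.6433.
C₀ = D/Vd = 1826/77 ≈ 23.714 μg/mL.
Before the 3rd dose, 2 doses have been given. Superposition: Cmin = C₀·(f + f²).
≈ 23.714 × (0.6433 + 0.4138) ≈ 23.714 × 1.0571 ≈ 25.068 μg/mL.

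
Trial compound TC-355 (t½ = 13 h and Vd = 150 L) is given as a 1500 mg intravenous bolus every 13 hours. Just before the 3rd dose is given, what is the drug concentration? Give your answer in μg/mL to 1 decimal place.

f = (1/2)^(τ/t½) = (1/2)^(13/13) ≈ 0.5000.
C₀ = D/Vd = 1500/150 ≈ 10.000 μg/mL.
Before the 3rd dose, 2 doses have been given. Superposition: Cmin = C₀·(f + f²).
≈ 10.000 × (0.5000 + 0.2500) ≈ 10.000 × 0.7500 ≈ 7.500 μg/mL.

7.5 μg/mL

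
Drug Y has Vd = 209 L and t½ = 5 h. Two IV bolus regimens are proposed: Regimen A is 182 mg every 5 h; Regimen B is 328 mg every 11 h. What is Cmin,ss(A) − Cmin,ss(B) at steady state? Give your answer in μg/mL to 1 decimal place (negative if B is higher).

Regimen A: f = (1/2)^(5/5) ≈ 0.5000; Cmin,ss = (182/209)·f/(1−f) ≈ 0.871 μg/mL.
Regimen B: f = (1/2)^(11/5) ≈ 0.2176; Cmin,ss = (328/209)·f/(1−f) ≈ 0.436 μg/mL.
Difference ≈ 0.871 − 0.436 ≈ 0.435 μg/mL.

0.4 μg/mL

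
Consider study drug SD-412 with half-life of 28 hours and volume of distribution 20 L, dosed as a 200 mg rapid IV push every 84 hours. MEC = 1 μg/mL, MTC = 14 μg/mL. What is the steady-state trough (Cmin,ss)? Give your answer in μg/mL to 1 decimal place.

1.4 μg/mL

τ = 84 h = 3 half-lives, so f = (1/2)^3 = 0.125.
Accumulation ratio R = 1/(1 − f) = 1/0.875 = 8/7.
Single-dose peak C₀ = D/Vd = 200/20 = 10 μg/mL.
Steady-state peak Cmax,ss = C₀·R = 10 × 8/7 ≈ 11.429 μg/mL.
Steady-state trough Cmin,ss = Cmax,ss·f ≈ 11.429 × 0.125 ≈ 1.429 μg/mL.
Trough 1.4 μg/mL vs MEC 1 μg/mL: adequate.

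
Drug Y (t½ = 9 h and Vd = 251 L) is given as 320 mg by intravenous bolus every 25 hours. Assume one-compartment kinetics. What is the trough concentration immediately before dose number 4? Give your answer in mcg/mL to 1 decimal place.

f = (1/2)^(τ/t½) = (1/2)^(25/9) ≈ 0.1458.
C₀ = D/Vd = 320/251 ≈ 1.275 mcg/mL.
Before the 4th dose, 3 doses have been given. Superposition: Cmin = C₀·(f + f² + … + f^3).
≈ 1.275 × (0.1458 + 0.0213 + 0.0031) ≈ 1.275 × 0.1702 ≈ 0.217 mcg/mL.

0.2 mcg/mL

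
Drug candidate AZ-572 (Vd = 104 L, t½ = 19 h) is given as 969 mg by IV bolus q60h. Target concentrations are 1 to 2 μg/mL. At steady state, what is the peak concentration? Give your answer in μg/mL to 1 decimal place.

10.5 μg/mL

τ/t½ = 60/19 ≈ 3.1579, so fraction remaining f = (1/2)^(60/19) ≈ 0.1120.
Accumulation ratio R = 1/(1 − f) ≈ 1/0.8880 ≈ 1.1261.
Each bolus raises the concentration by D/Vd = 969/104 ≈ 9.317 μg/mL.
Steady-state peak Cmax,ss = C₀·R ≈ 9.317 × 1.1261 ≈ 10.492 μg/mL.
Peak 10.5 μg/mL vs MTC 2 μg/mL: exceeds toxic threshold.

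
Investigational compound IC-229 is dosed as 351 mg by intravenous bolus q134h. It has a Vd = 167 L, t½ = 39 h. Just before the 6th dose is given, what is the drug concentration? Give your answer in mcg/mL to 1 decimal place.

0.2 mcg/mL

f = (1/2)^(τ/t½) = (1/2)^(134/39) ≈ 0.0924.
C₀ = D/Vd = 351/167 ≈ 2.102 mcg/mL.
Before the 6th dose, 5 doses have been given. Superposition: Cmin = C₀·(f + f² + … + f^5).
≈ 2.102 × (0.0924 + 0.0085 + 0.0008 + 0.0001 + 0.0000) ≈ 2.102 × 0.1018 ≈ 0.214 mcg/mL.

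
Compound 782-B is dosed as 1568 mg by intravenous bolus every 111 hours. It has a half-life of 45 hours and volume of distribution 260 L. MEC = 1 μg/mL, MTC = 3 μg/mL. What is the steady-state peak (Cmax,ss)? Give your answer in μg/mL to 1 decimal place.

τ/t½ = 111/45 ≈ 2.4667, so fraction remaining f = (1/2)^(111/45) ≈ 0.1809.
At steady state, accumulation factor R = 1/(1 − e^(−kτ)) ≈ 1.2209.
Single-dose peak C₀ = D/Vd = 1568/260 ≈ 6.031 μg/mL.
Steady-state peak Cmax,ss = C₀·R ≈ 6.031 × 1.2209 ≈ 7.363 μg/mL.
Peak 7.4 μg/mL vs MTC 3 μg/mL: exceeds toxic threshold.

7.4 μg/mL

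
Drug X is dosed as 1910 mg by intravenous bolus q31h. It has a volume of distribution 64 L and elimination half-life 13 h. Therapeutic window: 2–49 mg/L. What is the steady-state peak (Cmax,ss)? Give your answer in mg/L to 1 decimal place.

36.9 mg/L

τ/t½ = 31/13 ≈ 2.3846, so fraction remaining f = (1/2)^(31/13) ≈ 0.1915.
At steady state, accumulation factor R = 1/(1 − e^(−kτ)) ≈ 1.2369.
Single-dose peak C₀ = D/Vd = 1910/64 ≈ 29.844 mg/L.
Steady-state peak Cmax,ss = C₀·R ≈ 29.844 × 1.2369 ≈ 36.914 mg/L.
Peak 36.9 mg/L vs MTC 49 mg/L: below toxic threshold.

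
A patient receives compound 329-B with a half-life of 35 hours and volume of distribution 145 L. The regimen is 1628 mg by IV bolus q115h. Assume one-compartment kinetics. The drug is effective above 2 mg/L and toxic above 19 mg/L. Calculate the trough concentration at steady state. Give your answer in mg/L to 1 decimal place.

Over one 115-h interval, 115/35 ≈ 3.2857 half-lives elapse, leaving f ≈ 0.1025 of each dose.
At steady state, accumulation factor R = 1/(1 − e^(−kτ)) ≈ 1.1142.
Single-dose peak C₀ = D/Vd = 1628/145 ≈ 11.228 mg/L.
Cmax,ss = C₀/(1 − f) ≈ 11.228/0.8975 ≈ 12.510 mg/L.
Steady-state trough Cmin,ss = Cmax,ss·f ≈ 12.510 × 0.1025 ≈ 1.282 mg/L.
Trough 1.3 mg/L vs MEC 2 mg/L: subtherapeutic.

1.3 mg/L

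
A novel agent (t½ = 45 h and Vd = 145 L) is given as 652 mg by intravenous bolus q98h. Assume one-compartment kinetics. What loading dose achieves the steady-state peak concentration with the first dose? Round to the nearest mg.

837 mg

f = (1/2)^(98/45) ≈ 0.221016; accumulation ratio R = 1/(1−f) ≈ 1.28372.
Loading dose to hit Cmax,ss on first dose: D_load = D_maint·R ≈ 652 × 1.28372 ≈ 836.99 mg.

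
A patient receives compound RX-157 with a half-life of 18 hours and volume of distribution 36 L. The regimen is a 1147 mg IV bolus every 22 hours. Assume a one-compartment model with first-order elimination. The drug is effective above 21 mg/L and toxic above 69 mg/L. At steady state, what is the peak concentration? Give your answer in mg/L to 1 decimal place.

55.8 mg/L

k = ln2/t½ = ln2/18 ≈ 0.038508 h⁻¹; fraction remaining f = e^(−kτ) = e^(−0.038508×22) ≈ 0.4286.
At steady state, accumulation factor R = 1/(1 − e^(−kτ)) ≈ 1.7501.
Single-dose peak C₀ = D/Vd = 1147/36 ≈ 31.861 mg/L.
Cmax,ss = C₀/(1 − f) ≈ 31.861/0.5714 ≈ 55.760 mg/L.
Peak 55.8 mg/L vs MTC 69 mg/L: below toxic threshold.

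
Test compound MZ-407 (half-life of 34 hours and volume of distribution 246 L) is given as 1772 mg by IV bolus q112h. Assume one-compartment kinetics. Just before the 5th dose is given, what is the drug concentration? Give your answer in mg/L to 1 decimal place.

0.8 mg/L

f = (1/2)^(τ/t½) = (1/2)^(112/34) ≈ 0.1019.
C₀ = D/Vd = 1772/246 ≈ 7.203 mg/L.
Before the 5th dose, 4 doses have been given. Superposition: Cmin = C₀·(f + f² + … + f^4).
≈ 7.203 × (0.1019 + 0.0104 + 0.0011 + 0.0001) ≈ 7.203 × 0.1135 ≈ 0.818 mg/L.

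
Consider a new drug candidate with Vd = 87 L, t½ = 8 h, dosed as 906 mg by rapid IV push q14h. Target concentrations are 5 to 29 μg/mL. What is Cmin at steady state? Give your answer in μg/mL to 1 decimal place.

4.4 μg/mL

τ/t½ = 14/8 ≈ 1.75, so fraction remaining f = (1/2)^(14/8) ≈ 0.2973.
Accumulation ratio R = 1/(1 − f) ≈ 1/0.7027 ≈ 1.4231.
Each bolus raises the concentration by D/Vd = 906/87 ≈ 10.414 μg/mL.
Cmax,ss = C₀/(1 − f) ≈ 10.414/0.7027 ≈ 14.820 μg/mL.
Steady-state trough Cmin,ss = Cmax,ss·f ≈ 14.820 × 0.2973 ≈ 4.406 μg/mL.
Trough 4.4 μg/mL vs MEC 5 μg/mL: subtherapeutic.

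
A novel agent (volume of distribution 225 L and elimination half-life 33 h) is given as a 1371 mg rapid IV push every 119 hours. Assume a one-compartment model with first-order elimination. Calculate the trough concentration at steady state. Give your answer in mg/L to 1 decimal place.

Over one 119-h interval, 119/33 ≈ 3.6061 half-lives elapse, leaving f ≈ 0.0821 of each dose.
Each bolus raises the concentration by D/Vd = 1371/225 ≈ 6.093 mg/L.
Steady-state trough Cmin,ss = C₀·f/(1−f) ≈ 6.093 × 0.0821/0.9179 ≈ 0.545 mg/L.

0.5 mg/L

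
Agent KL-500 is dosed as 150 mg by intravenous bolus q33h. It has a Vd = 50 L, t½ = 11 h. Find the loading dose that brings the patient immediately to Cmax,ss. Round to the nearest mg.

f = (1/2)^(33/11) ≈ 0.125000; accumulation ratio R = 1/(1−f) ≈ 1.14286.
Loading dose to hit Cmax,ss on first dose: D_load = D_maint·R ≈ 150 × 1.14286 ≈ 171.43 mg.

171 mg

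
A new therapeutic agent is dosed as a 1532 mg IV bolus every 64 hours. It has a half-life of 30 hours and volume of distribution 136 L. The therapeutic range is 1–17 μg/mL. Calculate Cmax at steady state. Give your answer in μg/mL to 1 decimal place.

Over one 64-h interval, 64/30 ≈ 2.1333 half-lives elapse, leaving f ≈ 0.2279 of each dose.
At steady state, accumulation factor R = 1/(1 − e^(−kτ)) ≈ 1.2952.
Single-dose peak C₀ = D/Vd = 1532/136 ≈ 11.265 μg/mL.
Steady-state peak Cmax,ss = C₀·R ≈ 11.265 × 1.2952 ≈ 14.590 μg/mL.
Peak 14.6 μg/mL vs MTC 17 μg/mL: below toxic threshold.

14.6 μg/mL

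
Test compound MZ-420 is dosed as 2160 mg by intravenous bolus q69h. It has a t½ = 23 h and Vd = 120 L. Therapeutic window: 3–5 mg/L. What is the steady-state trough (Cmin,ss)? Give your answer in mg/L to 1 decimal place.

2.6 mg/L

The dosing interval is 3 half-lives, so f = 2^(−3) = 0.125.
At steady state, R = 1/(1 − 0.125) = 8/7.
Single-dose peak C₀ = D/Vd = 2160/120 = 18 mg/L.
Steady-state peak Cmax,ss = C₀·R = 18 × 8/7 ≈ 20.571 mg/L.
Steady-state trough Cmin,ss = Cmax,ss·f ≈ 20.571 × 0.125 ≈ 2.571 mg/L.
Trough 2.6 mg/L vs MEC 3 mg/L: subtherapeutic.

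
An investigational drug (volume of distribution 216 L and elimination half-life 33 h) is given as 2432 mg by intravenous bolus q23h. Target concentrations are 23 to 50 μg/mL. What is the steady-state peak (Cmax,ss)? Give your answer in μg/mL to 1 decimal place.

29.4 μg/mL

τ/t½ = 23/33 ≈ 0.69697, so fraction remaining f = (1/2)^(23/33) ≈ 0.6169.
At steady state, accumulation factor R = 1/(1 − e^(−kτ)) ≈ 2.6103.
Single-dose peak C₀ = D/Vd = 2432/216 ≈ 11.259 μg/mL.
Cmax,ss = C₀/(1 − f) ≈ 11.259/0.3831 ≈ 29.389 μg/mL.
Peak 29.4 μg/mL vs MTC 50 μg/mL: below toxic threshold.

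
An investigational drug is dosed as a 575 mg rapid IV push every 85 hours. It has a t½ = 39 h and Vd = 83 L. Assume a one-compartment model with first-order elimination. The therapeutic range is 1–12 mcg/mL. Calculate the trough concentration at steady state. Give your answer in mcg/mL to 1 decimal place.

2.0 mcg/mL

Over one 85-h interval, 85/39 ≈ 2.1795 half-lives elapse, leaving f ≈ 0.2208 of each dose.
At steady state, accumulation factor R = 1/(1 − e^(−kτ)) ≈ 1.2834.
Single-dose peak C₀ = D/Vd = 575/83 ≈ 6.928 mcg/mL.
Cmax,ss = C₀/(1 − f) ≈ 6.928/0.7792 ≈ 8.891 mcg/mL.
One interval later, Cmin,ss = Cmax,ss·e^(−kτ) ≈ 8.891 × 0.2208 ≈ 1.963 mcg/mL.
Trough 2.0 mcg/mL vs MEC 1 mcg/mL: adequate.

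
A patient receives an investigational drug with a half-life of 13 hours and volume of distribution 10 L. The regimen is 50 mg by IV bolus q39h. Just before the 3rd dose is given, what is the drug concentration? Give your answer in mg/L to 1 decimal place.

0.7 mg/L

f = (1/2)^(τ/t½) = (1/2)^(39/13) ≈ 0.1250.
C₀ = D/Vd = 50/10 ≈ 5.000 mg/L.
Before the 3rd dose, 2 doses have been given. Superposition: Cmin = C₀·(f + f²).
≈ 5.000 × (0.1250 + 0.0156) ≈ 5.000 × 0.1406 ≈ 0.703 mg/L.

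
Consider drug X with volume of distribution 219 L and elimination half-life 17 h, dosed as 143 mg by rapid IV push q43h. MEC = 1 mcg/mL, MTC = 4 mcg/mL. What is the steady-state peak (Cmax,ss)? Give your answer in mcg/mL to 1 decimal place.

0.8 mcg/mL

Over one 43-h interval, 43/17 ≈ 2.5294 half-lives elapse, leaving f ≈ 0.1732 of each dose.
Accumulation ratio R = 1/(1 − f) ≈ 1/0.8268 ≈ 1.2095.
Each bolus raises the concentration by D/Vd = 143/219 ≈ 0.653 mcg/mL.
Steady-state peak Cmax,ss = C₀·R ≈ 0.653 × 1.2095 ≈ 0.790 mcg/mL.
Peak 0.8 mcg/mL vs MTC 4 mcg/mL: below toxic threshold.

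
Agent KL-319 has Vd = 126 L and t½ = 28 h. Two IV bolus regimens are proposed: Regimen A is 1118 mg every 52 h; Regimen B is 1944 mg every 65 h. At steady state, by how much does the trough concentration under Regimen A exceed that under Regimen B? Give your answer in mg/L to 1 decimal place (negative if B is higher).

Regimen A: f = (1/2)^(52/28) ≈ 0.2760; Cmin,ss = (1118/126)·f/(1−f) ≈ 3.383 mg/L.
Regimen B: f = (1/2)^(65/28) ≈ 0.2001; Cmin,ss = (1944/126)·f/(1−f) ≈ 3.860 mg/L.
Difference ≈ 3.383 − 3.860 ≈ -0.477 mg/L.

-0.5 mg/L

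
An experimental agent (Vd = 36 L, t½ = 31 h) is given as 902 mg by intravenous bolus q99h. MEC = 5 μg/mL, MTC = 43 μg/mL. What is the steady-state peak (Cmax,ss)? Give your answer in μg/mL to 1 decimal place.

28.1 μg/mL

k = ln2/t½ = ln2/31 ≈ 0.022360 h⁻¹; fraction remaining f = e^(−kτ) = e^(−0.022360×99) ≈ 0.1093.
At steady state, accumulation factor R = 1/(1 − e^(−kτ)) ≈ 1.1227.
Single-dose peak C₀ = D/Vd = 902/36 ≈ 25.056 μg/mL.
Cmax,ss = C₀/(1 − f) ≈ 25.056/0.8907 ≈ 28.131 μg/mL.
Peak 28.1 μg/mL vs MTC 43 μg/mL: below toxic threshold.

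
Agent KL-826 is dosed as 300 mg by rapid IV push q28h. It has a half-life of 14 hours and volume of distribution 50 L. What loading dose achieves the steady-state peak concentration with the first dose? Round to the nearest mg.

400 mg

f = (1/2)^(28/14) ≈ 0.250000; accumulation ratio R = 1/(1−f) ≈ 1.33333.
Loading dose to hit Cmax,ss on first dose: D_load = D_maint·R ≈ 300 × 1.33333 ≈ 400.00 mg.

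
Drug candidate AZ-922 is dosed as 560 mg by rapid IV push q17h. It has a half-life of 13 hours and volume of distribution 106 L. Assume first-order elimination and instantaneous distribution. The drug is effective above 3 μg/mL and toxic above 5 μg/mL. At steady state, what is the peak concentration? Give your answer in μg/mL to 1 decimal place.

8.9 μg/mL

k = ln2/t½ = ln2/13 ≈ 0.053319 h⁻¹; fraction remaining f = e^(−kτ) = e^(−0.053319×17) ≈ 0.4040.
Accumulation ratio R = 1/(1 − f) ≈ 1/0.5960 ≈ 1.6779.
Each bolus raises the concentration by D/Vd = 560/106 ≈ 5.283 μg/mL.
Steady-state peak Cmax,ss = C₀·R ≈ 5.283 × 1.6779 ≈ 8.864 μg/mL.
Peak 8.9 μg/mL vs MTC 5 μg/mL: exceeds toxic threshold.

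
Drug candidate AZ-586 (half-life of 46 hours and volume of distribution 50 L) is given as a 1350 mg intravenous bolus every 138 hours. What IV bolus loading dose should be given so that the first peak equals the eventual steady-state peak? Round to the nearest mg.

1543 mg

f = (1/2)^(138/46) ≈ 0.125000; accumulation ratio R = 1/(1−f) ≈ 1.14286.
Loading dose to hit Cmax,ss on first dose: D_load = D_maint·R ≈ 1350 × 1.14286 ≈ 1542.86 mg.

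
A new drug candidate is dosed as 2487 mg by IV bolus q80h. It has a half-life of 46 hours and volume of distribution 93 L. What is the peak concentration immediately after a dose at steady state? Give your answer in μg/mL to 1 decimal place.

38.2 μg/mL

k = ln2/t½ = ln2/46 ≈ 0.015068 h⁻¹; fraction remaining f = e^(−kτ) = e^(−0.015068×80) ≈ 0.2996.
At steady state, accumulation factor R = 1/(1 − e^(−kτ)) ≈ 1.4278.
Single-dose peak C₀ = D/Vd = 2487/93 ≈ 26.742 μg/mL.
Steady-state peak Cmax,ss = C₀·R ≈ 26.742 × 1.4278 ≈ 38.182 μg/mL.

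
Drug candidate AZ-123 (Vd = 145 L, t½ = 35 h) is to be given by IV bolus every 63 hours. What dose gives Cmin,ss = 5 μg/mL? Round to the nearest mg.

τ/t½ = 63/35 ≈ 1.8, so f = (1/2)^(63/35) ≈ 0.287175.
Cmin,ss = (D/Vd)·f/(1−f), so D = Cmin,ss·Vd·(1−f)/f.
D = 5 × 145 × (1−f)/f ≈ 5 × 145 × 2.48220 ≈ 1799.60 mg.

1800 mg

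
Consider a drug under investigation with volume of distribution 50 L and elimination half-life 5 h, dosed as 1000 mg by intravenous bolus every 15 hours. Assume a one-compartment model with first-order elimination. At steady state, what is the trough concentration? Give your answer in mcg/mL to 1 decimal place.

τ = 15 h = 3 half-lives, so f = (1/2)^3 = 0.125.
Accumulation ratio R = 1/(1 − f) = 1/0.875 = 8/7.
Single-dose peak C₀ = D/Vd = 1000/50 = 20 mcg/mL.
Steady-state peak Cmax,ss = C₀·R = 20 × 8/7 ≈ 22.857 mcg/mL.
Steady-state trough Cmin,ss = Cmax,ss·f ≈ 22.857 × 0.125 ≈ 2.857 mcg/mL.

2.9 mcg/mL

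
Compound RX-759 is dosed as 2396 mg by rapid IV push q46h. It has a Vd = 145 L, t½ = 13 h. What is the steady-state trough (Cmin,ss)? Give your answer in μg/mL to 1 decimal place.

1.6 μg/mL

τ/t½ = 46/13 ≈ 3.5385, so fraction remaining f = (1/2)^(46/13) ≈ 0.0861.
Accumulation ratio R = 1/(1 − f) ≈ 1/0.9139 ≈ 1.0942.
Single-dose peak C₀ = D/Vd = 2396/145 ≈ 16.524 μg/mL.
Cmax,ss = C₀/(1 − f) ≈ 16.524/0.9139 ≈ 18.081 μg/mL.
Steady-state trough Cmin,ss = Cmax,ss·f ≈ 18.081 × 0.0861 ≈ 1.557 μg/mL.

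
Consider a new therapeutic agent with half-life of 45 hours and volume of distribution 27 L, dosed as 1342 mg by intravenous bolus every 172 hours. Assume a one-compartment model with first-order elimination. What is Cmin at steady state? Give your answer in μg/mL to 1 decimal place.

Over one 172-h interval, 172/45 ≈ 3.8222 half-lives elapse, leaving f ≈ 0.0707 of each dose.
Each bolus raises the concentration by D/Vd = 1342/27 ≈ 49.704 μg/mL.
Steady-state trough Cmin,ss = C₀·f/(1−f) ≈ 49.704 × 0.0707/0.9293 ≈ 3.781 μg/mL.

3.8 μg/mL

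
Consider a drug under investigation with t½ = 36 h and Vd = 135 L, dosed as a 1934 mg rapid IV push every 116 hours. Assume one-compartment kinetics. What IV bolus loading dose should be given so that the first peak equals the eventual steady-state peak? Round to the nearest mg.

f = (1/2)^(116/36) ≈ 0.107155; accumulation ratio R = 1/(1−f) ≈ 1.12002.
Loading dose to hit Cmax,ss on first dose: D_load = D_maint·R ≈ 1934 × 1.12002 ≈ 2166.12 mg.

2166 mg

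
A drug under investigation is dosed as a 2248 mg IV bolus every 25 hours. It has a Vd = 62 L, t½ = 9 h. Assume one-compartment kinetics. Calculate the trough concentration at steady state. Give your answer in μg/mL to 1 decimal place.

6.2 μg/mL

k = ln2/t½ = ln2/9 ≈ 0.077016 h⁻¹; fraction remaining f = e^(−kτ) = e^(−0.077016×25) ≈ 0.1458.
Each bolus raises the concentration by D/Vd = 2248/62 ≈ 36.258 μg/mL.
Steady-state trough Cmin,ss = C₀·f/(1−f) ≈ 36.258 × 0.1458/0.8542 ≈ 6.189 μg/mL.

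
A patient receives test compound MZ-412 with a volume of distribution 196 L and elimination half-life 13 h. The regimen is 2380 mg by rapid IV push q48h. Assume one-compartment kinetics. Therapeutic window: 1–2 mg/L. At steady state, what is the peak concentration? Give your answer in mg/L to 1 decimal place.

τ/t½ = 48/13 ≈ 3.6923, so fraction remaining f = (1/2)^(48/13) ≈ 0.0774.
At steady state, accumulation factor R = 1/(1 − e^(−kτ)) ≈ 1.0839.
Single-dose peak C₀ = D/Vd = 2380/196 ≈ 12.143 mg/L.
Cmax,ss = C₀/(1 − f) ≈ 12.143/0.9226 ≈ 13.162 mg/L.
Peak 13.2 mg/L vs MTC 2 mg/L: exceeds toxic threshold.

13.2 mg/L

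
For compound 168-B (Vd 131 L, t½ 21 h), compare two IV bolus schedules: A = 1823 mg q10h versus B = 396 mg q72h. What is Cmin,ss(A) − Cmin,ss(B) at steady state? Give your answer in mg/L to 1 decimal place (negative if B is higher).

35.3 mg/L

Regimen A: f = (1/2)^(10/21) ≈ 0.7189; Cmin,ss = (1823/131)·f/(1−f) ≈ 35.590 mg/L.
Regimen B: f = (1/2)^(72/21) ≈ 0.0929; Cmin,ss = (396/131)·f/(1−f) ≈ 0.310 mg/L.
Difference ≈ 35.590 − 0.310 ≈ 35.280 mg/L.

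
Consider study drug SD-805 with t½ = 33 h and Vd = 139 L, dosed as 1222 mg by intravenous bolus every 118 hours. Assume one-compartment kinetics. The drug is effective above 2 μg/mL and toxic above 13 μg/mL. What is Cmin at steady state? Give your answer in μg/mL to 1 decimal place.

0.8 μg/mL

Over one 118-h interval, 118/33 ≈ 3.5758 half-lives elapse, leaving f ≈ 0.0839 of each dose.
Each bolus raises the concentration by D/Vd = 1222/139 ≈ 8.791 μg/mL.
Steady-state trough Cmin,ss = C₀·f/(1−f) ≈ 8.791 × 0.0839/0.9161 ≈ 0.805 μg/mL.
Trough 0.8 μg/mL vs MEC 2 μg/mL: subtherapeutic.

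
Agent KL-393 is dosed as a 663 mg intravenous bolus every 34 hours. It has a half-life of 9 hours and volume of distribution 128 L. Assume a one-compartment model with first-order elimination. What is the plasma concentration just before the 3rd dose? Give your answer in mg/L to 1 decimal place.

f = (1/2)^(τ/t½) = (1/2)^(34/9) ≈ 0.0729.
C₀ = D/Vd = 663/128 ≈ 5.180 mg/L.
Before the 3rd dose, 2 doses have been given. Superposition: Cmin = C₀·(f + f²).
≈ 5.180 × (0.0729 + 0.0053) ≈ 5.180 × 0.0782 ≈ 0.405 mg/L.

0.4 mg/L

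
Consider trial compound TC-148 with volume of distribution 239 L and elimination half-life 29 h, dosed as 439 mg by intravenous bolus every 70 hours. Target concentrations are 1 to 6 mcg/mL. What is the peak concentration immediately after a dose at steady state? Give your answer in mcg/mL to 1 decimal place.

2.3 mcg/mL

Over one 70-h interval, 70/29 ≈ 2.4138 half-lives elapse, leaving f ≈ 0.1877 of each dose.
Accumulation ratio R = 1/(1 − f) ≈ 1/0.8123 ≈ 1.2311.
Single-dose peak C₀ = D/Vd = 439/239 ≈ 1.837 mcg/mL.
Cmax,ss = C₀/(1 − f) ≈ 1.837/0.8123 ≈ 2.261 mcg/mL.
Peak 2.3 mcg/mL vs MTC 6 mcg/mL: below toxic threshold.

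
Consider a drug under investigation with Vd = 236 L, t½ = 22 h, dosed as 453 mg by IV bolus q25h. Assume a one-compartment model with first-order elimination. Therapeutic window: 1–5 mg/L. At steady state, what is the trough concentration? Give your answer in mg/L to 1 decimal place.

1.6 mg/L

τ/t½ = 25/22 ≈ 1.1364, so fraction remaining f = (1/2)^(25/22) ≈ 0.4549.
Each bolus raises the concentration by D/Vd = 453/236 ≈ 1.919 mg/L.
Steady-state trough Cmin,ss = C₀·f/(1−f) ≈ 1.919 × 0.4549/0.5451 ≈ 1.601 mg/L.
Trough 1.6 mg/L vs MEC 1 mg/L: adequate.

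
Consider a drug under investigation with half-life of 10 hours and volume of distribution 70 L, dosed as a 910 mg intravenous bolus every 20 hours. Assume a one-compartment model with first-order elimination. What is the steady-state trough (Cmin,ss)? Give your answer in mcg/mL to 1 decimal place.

4.3 mcg/mL

τ = 20 h = 2 half-lives, so f = (1/2)^2 = 0.25.
At steady state, R = 1/(1 − 0.25) = 4/3.
Single-dose peak C₀ = D/Vd = 910/70 = 13 mcg/mL.
Steady-state peak Cmax,ss = C₀·R = 13 × 4/3 ≈ 17.333 mcg/mL.
Steady-state trough Cmin,ss = Cmax,ss·f ≈ 17.333 × 0.25 ≈ 4.333 mcg/mL.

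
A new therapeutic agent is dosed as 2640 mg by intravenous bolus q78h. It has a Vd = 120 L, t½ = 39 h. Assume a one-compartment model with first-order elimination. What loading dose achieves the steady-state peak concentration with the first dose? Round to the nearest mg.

f = (1/2)^(78/39) ≈ 0.250000; accumulation ratio R = 1/(1−f) ≈ 1.33333.
Loading dose to hit Cmax,ss on first dose: D_load = D_maint·R ≈ 2640 × 1.33333 ≈ 3519.99 mg.

3520 mg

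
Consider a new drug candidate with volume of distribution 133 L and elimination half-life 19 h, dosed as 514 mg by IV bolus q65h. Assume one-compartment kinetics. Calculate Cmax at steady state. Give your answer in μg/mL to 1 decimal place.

4.3 μg/mL

τ/t½ = 65/19 ≈ 3.4211, so fraction remaining f = (1/2)^(65/19) ≈ 0.0934.
Accumulation ratio R = 1/(1 − f) ≈ 1/0.9066 ≈ 1.1030.
Single-dose peak C₀ = D/Vd = 514/133 ≈ 3.865 μg/mL.
Steady-state peak Cmax,ss = C₀·R ≈ 3.865 × 1.1030 ≈ 4.263 μg/mL.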